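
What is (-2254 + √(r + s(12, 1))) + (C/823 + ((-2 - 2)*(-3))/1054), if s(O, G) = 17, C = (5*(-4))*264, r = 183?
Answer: -980384756/433721 + 10*√2 ≈ -2246.3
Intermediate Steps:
C = -5280 (C = -20*264 = -5280)
(-2254 + √(r + s(12, 1))) + (C/823 + ((-2 - 2)*(-3))/1054) = (-2254 + √(183 + 17)) + (-5280/823 + ((-2 - 2)*(-3))/1054) = (-2254 + √200) + (-5280*1/823 - 4*(-3)*(1/1054)) = (-2254 + 10*√2) + (-5280/823 + 12*(1/1054)) = (-2254 + 10*√2) + (-5280/823 + 6/527) = (-2254 + 10*√2) - 2777622/433721 = -980384756/433721 + 10*√2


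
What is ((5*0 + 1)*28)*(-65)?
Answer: -1820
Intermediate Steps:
((5*0 + 1)*28)*(-65) = ((0 + 1)*28)*(-65) = (1*28)*(-65) = 28*(-65) = -1820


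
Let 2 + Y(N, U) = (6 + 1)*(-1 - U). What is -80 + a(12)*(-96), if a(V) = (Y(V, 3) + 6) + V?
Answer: 1072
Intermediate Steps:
Y(N, U) = -9 - 7*U (Y(N, U) = -2 + (6 + 1)*(-1 - U) = -2 + 7*(-1 - U) = -2 + (-7 - 7*U) = -9 - 7*U)
a(V) = -24 + V (a(V) = ((-9 - 7*3) + 6) + V = ((-9 - 21) + 6) + V = (-30 + 6) + V = -24 + V)
-80 + a(12)*(-96) = -80 + (-24 + 12)*(-96) = -80 - 12*(-96) = -80 + 1152 = 1072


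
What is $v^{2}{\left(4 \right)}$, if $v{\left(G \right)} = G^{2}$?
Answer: $256$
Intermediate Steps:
$v^{2}{\left(4 \right)} = \left(4^{2}\right)^{2} = 16^{2} = 256$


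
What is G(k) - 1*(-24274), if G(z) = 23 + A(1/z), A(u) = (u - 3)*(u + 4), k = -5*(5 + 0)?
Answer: 15178101/625 ≈ 24285.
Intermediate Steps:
k = -25 (k = -5*5 = -25)
A(u) = (-3 + u)*(4 + u)
G(z) = 11 + 1/z + z⁻² (G(z) = 23 + (-12 + 1/z + (1/z)²) = 23 + (-12 + 1/z + z⁻²) = 11 + 1/z + z⁻²)
G(k) - 1*(-24274) = (11 + 1/(-25) + (-25)⁻²) - 1*(-24274) = (11 - 1/25 + 1/625) + 24274 = 6851/625 + 24274 = 15178101/625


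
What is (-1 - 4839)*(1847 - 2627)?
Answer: 3775200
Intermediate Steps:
(-1 - 4839)*(1847 - 2627) = -4840*(-780) = 3775200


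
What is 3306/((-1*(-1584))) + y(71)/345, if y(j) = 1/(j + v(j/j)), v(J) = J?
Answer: 71287/34155 ≈ 2.0872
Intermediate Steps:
y(j) = 1/(1 + j) (y(j) = 1/(j + j/j) = 1/(j + 1) = 1/(1 + j))
3306/((-1*(-1584))) + y(71)/345 = 3306/((-1*(-1584))) + 1/((1 + 71)*345) = 3306/1584 + (1/345)/72 = 3306*(1/1584) + (1/72)*(1/345) = 551/264 + 1/24840 = 71287/34155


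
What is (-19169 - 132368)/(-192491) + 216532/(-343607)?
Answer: 10388712747/66141255037 ≈ 0.15707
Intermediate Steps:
(-19169 - 132368)/(-192491) + 216532/(-343607) = -151537*(-1/192491) + 216532*(-1/343607) = 151537/192491 - 216532/343607 = 10388712747/66141255037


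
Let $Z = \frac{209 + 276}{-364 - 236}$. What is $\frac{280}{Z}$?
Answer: $- \frac{33600}{97} \approx -346.39$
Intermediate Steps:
$Z = - \frac{97}{120}$ ($Z = \frac{485}{-600} = 485 \left(- \frac{1}{600}\right) = - \frac{97}{120} \approx -0.80833$)
$\frac{280}{Z} = \frac{280}{- \frac{97}{120}} = 280 \left(- \frac{120}{97}\right) = - \frac{33600}{97}$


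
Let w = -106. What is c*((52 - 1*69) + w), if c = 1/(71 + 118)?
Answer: -41/63 ≈ -0.65079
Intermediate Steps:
c = 1/189 ≈ 0.0052910
c*((52 - 1*69) + w) = ((52 - 1*69) - 106)/189 = ((52 - 69) - 106)/189 = (-17 - 106)/189 = (1/189)*(-123) = -41/63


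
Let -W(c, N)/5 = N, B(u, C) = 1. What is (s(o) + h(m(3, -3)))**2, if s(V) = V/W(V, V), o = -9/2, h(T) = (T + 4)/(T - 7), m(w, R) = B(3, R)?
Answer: 961/900 ≈ 1.0678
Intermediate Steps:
W(c, N) = -5*N
m(w, R) = 1
h(T) = (4 + T)/(-7 + T)
o = -9/2 (o = -9*1/2 = -9/2 ≈ -4.5000)
s(V) = -1/5 (s(V) = V/((-5*V)) = V*(-1/(5*V)) = -1/5)
(s(o) + h(m(3, -3)))**2 = (-1/5 + (4 + 1)/(-7 + 1))**2 = (-1/5 + 5/(-6))**2 = (-1/5 - 1/6*5)**2 = (-1/5 - 5/6)**2 = (-31/30)**2 = 961/900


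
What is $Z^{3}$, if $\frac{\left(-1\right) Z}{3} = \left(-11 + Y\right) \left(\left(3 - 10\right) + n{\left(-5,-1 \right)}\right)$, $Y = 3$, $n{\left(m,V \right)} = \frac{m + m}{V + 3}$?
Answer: $-23887872$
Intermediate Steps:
$n{\left(m,V \right)} = \frac{2 m}{3 + V}$
$Z = -288$ ($Z = - 3 \left(-11 + 3\right) \left(\left(3 - 10\right) + 2 \left(-5\right) \frac{1}{3 - 1}\right) = - 3 \left(- 8 \left(-7 + 2 \left(-5\right) \frac{1}{2}\right)\right) = - 3 \left(- 8 \left(-7 - 5\right)\right) = - 3 \left(\left(-8\right) \left(-12\right)\right) = \left(-3\right) 96 = -288$)
$Z^{3} = \left(-288\right)^{3} = -23887872$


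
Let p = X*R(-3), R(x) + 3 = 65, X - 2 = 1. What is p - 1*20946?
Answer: -20760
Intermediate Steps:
X = 3 (X = 2 + 1 = 3)
R(x) = 62 (R(x) = -3 + 65 = 62)
p = 186 (p = 3*62 = 186)
p - 1*20946 = 186 - 1*20946 = 186 - 20946 = -20760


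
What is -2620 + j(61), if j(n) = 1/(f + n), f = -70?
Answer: -23581/9 ≈ -2620.1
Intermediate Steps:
j(n) = 1/(-70 + n)
-2620 + j(61) = -2620 + 1/(-70 + 61) = -2620 + 1/(-9) = -2620 - ⅑ = -23581/9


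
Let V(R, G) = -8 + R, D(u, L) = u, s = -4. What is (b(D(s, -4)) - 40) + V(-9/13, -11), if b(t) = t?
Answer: -685/13 ≈ -52.692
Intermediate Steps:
(b(D(s, -4)) - 40) + V(-9/13, -11) = (-4 - 40) + (-8 - 9/13) = -44 + (-8 - 9*1/13) = -44 + (-8 - 9/13) = -44 - 113/13 = -685/13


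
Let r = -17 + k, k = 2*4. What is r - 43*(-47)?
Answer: 2012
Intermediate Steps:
k = 8
r = -9 (r = -17 + 8 = -9)
r - 43*(-47) = -9 - 43*(-47) = -9 + 2021 = 2012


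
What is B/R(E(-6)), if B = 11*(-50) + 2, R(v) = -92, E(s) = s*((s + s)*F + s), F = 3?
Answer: 137/23 ≈ 5.9565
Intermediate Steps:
E(s) = 7*s² (E(s) = s*((s + s)*3 + s) = s*((2*s)*3 + s) = s*(6*s + s) = s*(7*s) = 7*s²)
B = -548 (B = -550 + 2 = -548)
B/R(E(-6)) = -548/(-92) = -548*(-1/92) = 137/23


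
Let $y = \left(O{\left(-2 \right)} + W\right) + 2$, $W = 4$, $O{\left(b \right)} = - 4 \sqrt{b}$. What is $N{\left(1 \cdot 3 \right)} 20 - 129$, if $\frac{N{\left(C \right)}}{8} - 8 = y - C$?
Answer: $1631 - 640 i \sqrt{2} \approx 1631.0 - 905.1 i$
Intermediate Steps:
$y = 6 - 4 i \sqrt{2}$ ($y = \left(- 4 \sqrt{-2} + 4\right) + 2 = \left(- 4 i \sqrt{2} + 4\right) + 2 = \left(4 - 4 i \sqrt{2}\right) + 2 = 6 - 4 i \sqrt{2} \approx 6.0 - 5.6569 i$)
$N{\left(C \right)} = 112 - 8 C - 32 i \sqrt{2}$ ($N{\left(C \right)} = 64 + 8 \left(\left(6 - 4 i \sqrt{2}\right) - C\right) = 64 + 8 \left(6 - C - 4 i \sqrt{2}\right) = 64 - \left(-48 + 8 C + 32 i \sqrt{2}\right) = 112 - 8 C - 32 i \sqrt{2}$)
$N{\left(1 \cdot 3 \right)} 20 - 129 = \left(112 - 8 \cdot 1 \cdot 3 - 32 i \sqrt{2}\right) 20 - 129 = \left(112 - 24 - 32 i \sqrt{2}\right) 20 - 129 = \left(88 - 32 i \sqrt{2}\right) 20 - 129 = \left(1760 - 640 i \sqrt{2}\right) - 129 = 1631 - 640 i \sqrt{2}$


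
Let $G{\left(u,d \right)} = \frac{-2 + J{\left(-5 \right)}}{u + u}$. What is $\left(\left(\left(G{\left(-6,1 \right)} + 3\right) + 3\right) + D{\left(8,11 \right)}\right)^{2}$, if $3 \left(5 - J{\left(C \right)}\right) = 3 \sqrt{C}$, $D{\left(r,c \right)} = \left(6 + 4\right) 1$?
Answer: $\frac{\left(189 + i \sqrt{5}\right)^{2}}{144} \approx 248.03 + 5.8697 i$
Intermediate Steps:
$D{\left(r,c \right)} = 10$ ($D{\left(r,c \right)} = 10 \cdot 1 = 10$)
$J{\left(C \right)} = 5 - \sqrt{C}$ ($J{\left(C \right)} = 5 - \frac{3 \sqrt{C}}{3} = 5 - \sqrt{C}$)
$G{\left(u,d \right)} = \frac{3 - i \sqrt{5}}{2 u}$ ($G{\left(u,d \right)} = \frac{-2 + \left(5 - \sqrt{-5}\right)}{u + u} = \frac{-2 + \left(5 - i \sqrt{5}\right)}{2 u} = \left(-2 + \left(5 - i \sqrt{5}\right)\right) \frac{1}{2 u} = \left(3 - i \sqrt{5}\right) \frac{1}{2 u} = \frac{3 - i \sqrt{5}}{2 u}$)
$\left(\left(\left(G{\left(-6,1 \right)} + 3\right) + 3\right) + D{\left(8,11 \right)}\right)^{2} = \left(\left(\left(\frac{3 - i \sqrt{5}}{2 \left(-6\right)} + 3\right) + 3\right) + 10\right)^{2} = \left(\left(\left(\frac{1}{2} \left(- \frac{1}{6}\right) \left(3 - i \sqrt{5}\right) + 3\right) + 3\right) + 10\right)^{2} = \left(\left(\left(\left(- \frac{1}{4} + \frac{i \sqrt{5}}{12}\right) + 3\right) + 3\right) + 10\right)^{2} = \left(\left(\left(\frac{11}{4} + \frac{i \sqrt{5}}{12}\right) + 3\right) + 10\right)^{2} = \left(\left(\frac{23}{4} + \frac{i \sqrt{5}}{12}\right) + 10\right)^{2} = \left(\frac{63}{4} + \frac{i \sqrt{5}}{12}\right)^{2}$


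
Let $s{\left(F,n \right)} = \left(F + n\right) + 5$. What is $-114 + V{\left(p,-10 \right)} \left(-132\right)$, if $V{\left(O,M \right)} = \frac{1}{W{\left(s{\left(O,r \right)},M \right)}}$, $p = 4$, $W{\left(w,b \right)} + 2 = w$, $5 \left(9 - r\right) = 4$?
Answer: $- \frac{2331}{19} \approx -122.68$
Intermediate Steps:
$r = \frac{41}{5}$ ($r = 9 - \frac{4}{5} = \frac{41}{5} \approx 8.2$)
$s{\left(F,n \right)} = 5 + F + n$
$W{\left(w,b \right)} = -2 + w$
$V{\left(O,M \right)} = \frac{1}{\frac{56}{5} + O}$ ($V{\left(O,M \right)} = \frac{1}{-2 + \left(5 + O + \frac{41}{5}\right)} = \frac{1}{-2 + \left(\frac{66}{5} + O\right)} = \frac{1}{\frac{56}{5} + O}$)
$-114 + V{\left(p,-10 \right)} \left(-132\right) = -114 + \frac{5}{56 + 5 \cdot 4} \left(-132\right) = -114 + \frac{5}{56 + 20} \left(-132\right) = -114 + \frac{5}{76} \left(-132\right) = -114 - \frac{165}{19} = - \frac{2331}{19}$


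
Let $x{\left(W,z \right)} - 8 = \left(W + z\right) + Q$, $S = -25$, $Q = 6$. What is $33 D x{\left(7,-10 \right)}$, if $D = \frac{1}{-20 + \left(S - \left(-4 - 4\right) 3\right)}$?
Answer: $- \frac{121}{7} \approx -17.286$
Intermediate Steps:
$x{\left(W,z \right)} = 14 + W + z$ ($x{\left(W,z \right)} = 8 + \left(\left(W + z\right) + 6\right) = 8 + \left(6 + W + z\right) = 14 + W + z$)
$D = - \frac{1}{21}$ ($D = \frac{1}{-20 - \left(25 + \left(-4 - 4\right) 3\right)} = \frac{1}{-20 - \left(25 - 24\right)} = \frac{1}{-20 - 1} = \frac{1}{-21} = - \frac{1}{21} \approx -0.047619$)
$33 D x{\left(7,-10 \right)} = 33 \left(- \frac{1}{21}\right) \left(14 + 7 - 10\right) = \left(- \frac{11}{7}\right) 11 = - \frac{121}{7}$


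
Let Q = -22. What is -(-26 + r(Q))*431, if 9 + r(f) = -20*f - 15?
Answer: -168090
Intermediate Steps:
r(f) = -24 - 20*f (r(f) = -9 + (-20*f - 15) = -9 + (-15 - 20*f) = -24 - 20*f)
-(-26 + r(Q))*431 = -(-26 + (-24 - 20*(-22)))*431 = -(-26 + (-24 + 440))*431 = -(-26 + 416)*431 = -390*431 = -1*168090 = -168090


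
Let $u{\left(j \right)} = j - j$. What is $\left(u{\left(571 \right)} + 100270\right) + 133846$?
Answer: $234116$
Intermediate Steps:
$u{\left(j \right)} = 0$
$\left(u{\left(571 \right)} + 100270\right) + 133846 = \left(0 + 100270\right) + 133846 = 100270 + 133846 = 234116$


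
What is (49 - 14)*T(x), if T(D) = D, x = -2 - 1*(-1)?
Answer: -35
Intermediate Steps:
x = -1 (x = -2 + 1 = -1)
(49 - 14)*T(x) = (49 - 14)*(-1) = 35*(-1) = -35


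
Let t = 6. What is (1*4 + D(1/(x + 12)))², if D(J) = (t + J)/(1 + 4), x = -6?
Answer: 24649/900 ≈ 27.388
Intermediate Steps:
D(J) = 6/5 + J/5 (D(J) = (6 + J)/(1 + 4) = (6 + J)/5 = (6 + J)*(⅕) = 6/5 + J/5)
(1*4 + D(1/(x + 12)))² = (1*4 + (6/5 + 1/(5*(-6 + 12))))² = (4 + (6/5 + (⅕)/6))² = (4 + (6/5 + (⅕)*(⅙)))² = (4 + (6/5 + 1/30))² = (4 + 37/30)² = (157/30)² = 24649/900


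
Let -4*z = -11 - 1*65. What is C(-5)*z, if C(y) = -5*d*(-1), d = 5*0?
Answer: 0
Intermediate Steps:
d = 0
z = 19 (z = -(-11 - 1*65)/4 = -(-11 - 65)/4 = -1/4*(-76) = 19)
C(y) = 0 (C(y) = -5*0*(-1) = 0*(-1) = 0)
C(-5)*z = 0*19 = 0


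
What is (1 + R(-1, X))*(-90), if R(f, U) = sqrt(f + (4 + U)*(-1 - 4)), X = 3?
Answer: -90 - 540*I ≈ -90.0 - 540.0*I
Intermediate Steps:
R(f, U) = sqrt(-20 + f - 5*U) (R(f, U) = sqrt(f + (4 + U)*(-5)) = sqrt(f + (-20 - 5*U)) = sqrt(-20 + f - 5*U))
(1 + R(-1, X))*(-90) = (1 + sqrt(-20 - 1 - 5*3))*(-90) = (1 + sqrt(-20 - 1 - 15))*(-90) = (1 + sqrt(-36))*(-90) = (1 + 6*I)*(-90) = -90 - 540*I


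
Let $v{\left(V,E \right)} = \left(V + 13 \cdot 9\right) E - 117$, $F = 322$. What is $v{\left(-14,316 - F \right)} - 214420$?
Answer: $-215155$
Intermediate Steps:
$v{\left(V,E \right)} = -117 + E \left(117 + V\right)$ ($v{\left(V,E \right)} = \left(V + 117\right) E - 117 = \left(117 + V\right) E - 117 = E \left(117 + V\right) - 117 = -117 + E \left(117 + V\right)$)
$v{\left(-14,316 - F \right)} - 214420 = \left(-117 + 117 \left(316 - 322\right) + \left(316 - 322\right) \left(-14\right)\right) - 214420 = \left(-117 + 117 \left(-6\right) - -84\right) - 214420 = \left(-117 - 702 + 84\right) - 214420 = -735 - 214420 = -215155$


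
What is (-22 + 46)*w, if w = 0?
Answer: 0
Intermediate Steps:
(-22 + 46)*w = (-22 + 46)*0 = 24*0 = 0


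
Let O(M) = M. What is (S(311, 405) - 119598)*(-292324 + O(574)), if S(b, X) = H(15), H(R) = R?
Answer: 34888340250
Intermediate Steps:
S(b, X) = 15
(S(311, 405) - 119598)*(-292324 + O(574)) = (15 - 119598)*(-292324 + 574) = -119583*(-291750) = 34888340250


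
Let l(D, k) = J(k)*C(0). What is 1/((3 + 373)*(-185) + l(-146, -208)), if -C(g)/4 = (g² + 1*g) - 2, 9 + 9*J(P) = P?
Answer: -9/627776 ≈ -1.4336e-5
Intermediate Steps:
J(P) = -1 + P/9
C(g) = 8 - 4*g - 4*g² (C(g) = -4*((g² + 1*g) - 2) = -4*((g² + g) - 2) = -4*((g + g²) - 2) = -4*(-2 + g + g²) = 8 - 4*g - 4*g²)
l(D, k) = -8 + 8*k/9 (l(D, k) = (-1 + k/9)*(8 - 4*0 - 4*0²) = (-1 + k/9)*(8 + 0 - 4*0) = (-1 + k/9)*(8 + 0 + 0) = (-1 + k/9)*8 = -8 + 8*k/9)
1/((3 + 373)*(-185) + l(-146, -208)) = 1/((3 + 373)*(-185) + (-8 + (8/9)*(-208))) = 1/(376*(-185) + (-8 - 1664/9)) = 1/(-69560 - 1736/9) = 1/(-627776/9) = -9/627776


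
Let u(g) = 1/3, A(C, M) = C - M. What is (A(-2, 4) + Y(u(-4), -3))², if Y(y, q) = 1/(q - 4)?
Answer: 1849/49 ≈ 37.735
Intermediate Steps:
u(g) = ⅓ (u(g) = 1*(⅓) = ⅓)
Y(y, q) = 1/(-4 + q)
(A(-2, 4) + Y(u(-4), -3))² = ((-2 - 1*4) + 1/(-4 - 3))² = ((-2 - 4) + 1/(-7))² = (-6 - ⅐)² = (-43/7)² = 1849/49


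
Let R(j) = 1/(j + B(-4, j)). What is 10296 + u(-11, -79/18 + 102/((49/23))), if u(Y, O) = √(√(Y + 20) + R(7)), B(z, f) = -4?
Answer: 10296 + √30/3 ≈ 10298.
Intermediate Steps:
R(j) = 1/(-4 + j) (R(j) = 1/(j - 4) = 1/(-4 + j))
u(Y, O) = √(⅓ + √(20 + Y)) (u(Y, O) = √(√(Y + 20) + 1/(-4 + 7)) = √(√(20 + Y) + 1/3) = √(√(20 + Y) + ⅓) = √(⅓ + √(20 + Y)))
10296 + u(-11, -79/18 + 102/((49/23))) = 10296 + √(3 + 9*√(20 - 11))/3 = 10296 + √(3 + 9*√9)/3 = 10296 + √(3 + 9*3)/3 = 10296 + √(3 + 27)/3 = 10296 + √30/3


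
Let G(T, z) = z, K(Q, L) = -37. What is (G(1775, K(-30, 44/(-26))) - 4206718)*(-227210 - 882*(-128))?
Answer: 480890991070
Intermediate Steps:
(G(1775, K(-30, 44/(-26))) - 4206718)*(-227210 - 882*(-128)) = (-37 - 4206718)*(-227210 - 882*(-128)) = -4206755*(-227210 + 112896) = -4206755*(-114314) = 480890991070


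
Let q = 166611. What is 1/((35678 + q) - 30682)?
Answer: 1/171607 ≈ 5.8273e-6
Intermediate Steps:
1/((35678 + q) - 30682) = 1/((35678 + 166611) - 30682) = 1/(202289 - 30682) = 1/171607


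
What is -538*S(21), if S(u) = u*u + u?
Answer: -248556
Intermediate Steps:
S(u) = u + u² (S(u) = u² + u = u + u²)
-538*S(21) = -11298*(1 + 21) = -11298*22 = -538*462 = -248556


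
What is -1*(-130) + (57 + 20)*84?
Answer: 6598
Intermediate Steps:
-1*(-130) + (57 + 20)*84 = 130 + 77*84 = 130 + 6468 = 6598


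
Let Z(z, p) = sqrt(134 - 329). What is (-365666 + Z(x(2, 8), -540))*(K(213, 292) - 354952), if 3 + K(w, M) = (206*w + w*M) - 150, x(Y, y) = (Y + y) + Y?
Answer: 91062169646 - 249031*I*sqrt(195) ≈ 9.1062e+10 - 3.4775e+6*I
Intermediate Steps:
x(Y, y) = y + 2*Y
K(w, M) = -153 + 206*w + M*w (K(w, M) = -3 + ((206*w + w*M) - 150) = -3 + ((206*w + M*w) - 150) = -3 + (-150 + 206*w + M*w) = -153 + 206*w + M*w)
Z(z, p) = I*sqrt(195) (Z(z, p) = sqrt(-195) = I*sqrt(195))
(-365666 + Z(x(2, 8), -540))*(K(213, 292) - 354952) = (-365666 + I*sqrt(195))*((-153 + 206*213 + 292*213) - 354952) = (-365666 + I*sqrt(195))*((-153 + 43878 + 62196) - 354952) = (-365666 + I*sqrt(195))*(105921 - 354952) = (-365666 + I*sqrt(195))*(-249031) = 91062169646 - 249031*I*sqrt(195)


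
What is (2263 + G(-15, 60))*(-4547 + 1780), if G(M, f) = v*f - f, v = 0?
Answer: -6095701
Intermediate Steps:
G(M, f) = -f (G(M, f) = 0*f - f = 0 - f = -f)
(2263 + G(-15, 60))*(-4547 + 1780) = (2263 - 1*60)*(-4547 + 1780) = (2263 - 60)*(-2767) = 2203*(-2767) = -6095701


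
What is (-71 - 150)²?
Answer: 48841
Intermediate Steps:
(-71 - 150)² = (-221)² = 48841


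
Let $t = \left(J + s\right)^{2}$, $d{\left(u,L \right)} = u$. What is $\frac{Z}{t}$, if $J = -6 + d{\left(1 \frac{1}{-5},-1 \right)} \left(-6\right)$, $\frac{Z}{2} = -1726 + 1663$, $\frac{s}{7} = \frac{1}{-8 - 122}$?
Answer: $- \frac{2129400}{398161} \approx -5.3481$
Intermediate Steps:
$s = - \frac{7}{130}$ ($s = \frac{7}{-8 - 122} = \frac{7}{-130} = 7 \left(- \frac{1}{130}\right) = - \frac{7}{130} \approx -0.053846$)
$Z = -126$ ($Z = 2 \left(-1726 + 1663\right) = 2 \left(-63\right) = -126$)
$J = - \frac{24}{5}$ ($J = -6 + 1 \frac{1}{-5} \left(-6\right) = -6 + 1 \left(- \frac{1}{5}\right) \left(-6\right) = -6 - - \frac{6}{5} = -6 + \frac{6}{5} = - \frac{24}{5} \approx -4.8$)
$t = \frac{398161}{16900}$ ($t = \left(- \frac{24}{5} - \frac{7}{130}\right)^{2} = \left(- \frac{631}{130}\right)^{2} = \frac{398161}{16900} \approx 23.56$)
$\frac{Z}{t} = - \frac{126}{\frac{398161}{16900}} = \left(-126\right) \frac{16900}{398161} = - \frac{2129400}{398161}$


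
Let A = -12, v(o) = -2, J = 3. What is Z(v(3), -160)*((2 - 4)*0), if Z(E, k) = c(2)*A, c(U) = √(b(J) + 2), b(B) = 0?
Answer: 0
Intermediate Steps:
c(U) = √2 (c(U) = √(0 + 2) = √2)
Z(E, k) = -12*√2 (Z(E, k) = √2*(-12) = -12*√2)
Z(v(3), -160)*((2 - 4)*0) = (-12*√2)*((2 - 4)*0) = (-12*√2)*(-2*0) = -12*√2*0 = 0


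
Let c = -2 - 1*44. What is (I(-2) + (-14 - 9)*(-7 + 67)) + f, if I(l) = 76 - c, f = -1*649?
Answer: -1907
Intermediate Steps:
c = -46 (c = -2 - 44 = -46)
f = -649
I(l) = 122 (I(l) = 76 - 1*(-46) = 76 + 46 = 122)
(I(-2) + (-14 - 9)*(-7 + 67)) + f = (122 + (-14 - 9)*(-7 + 67)) - 649 = (122 - 23*60) - 649 = (122 - 1380) - 649 = -1258 - 649 = -1907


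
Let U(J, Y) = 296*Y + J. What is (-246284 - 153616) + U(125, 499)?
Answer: -252071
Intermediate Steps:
U(J, Y) = J + 296*Y
(-246284 - 153616) + U(125, 499) = (-246284 - 153616) + (125 + 296*499) = -399900 + (125 + 147704) = -399900 + 147829 = -252071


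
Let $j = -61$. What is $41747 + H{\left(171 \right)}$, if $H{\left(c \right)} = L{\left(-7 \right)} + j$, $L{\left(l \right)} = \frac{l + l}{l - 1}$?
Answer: $\frac{166751}{4} \approx 41688.0$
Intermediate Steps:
$L{\left(l \right)} = \frac{2 l}{-1 + l}$
$H{\left(c \right)} = - \frac{237}{4}$ ($H{\left(c \right)} = 2 \left(-7\right) \frac{1}{-1 - 7} - 61 = 2 \left(-7\right) \frac{1}{-8} - 61 = 2 \left(-7\right) \left(- \frac{1}{8}\right) - 61 = \frac{7}{4} - 61 = - \frac{237}{4}$)
$41747 + H{\left(171 \right)} = 41747 - \frac{237}{4} = \frac{166751}{4}$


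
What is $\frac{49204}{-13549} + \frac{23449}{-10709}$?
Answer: $- \frac{844636137}{145096241} \approx -5.8212$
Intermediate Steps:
$\frac{49204}{-13549} + \frac{23449}{-10709} = 49204 \left(- \frac{1}{13549}\right) + 23449 \left(- \frac{1}{10709}\right) = - \frac{49204}{13549} - \frac{23449}{10709} = - \frac{844636137}{145096241}$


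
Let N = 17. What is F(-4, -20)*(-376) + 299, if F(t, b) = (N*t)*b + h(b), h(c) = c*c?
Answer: -661461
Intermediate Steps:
h(c) = c²
F(t, b) = b² + 17*b*t (F(t, b) = (17*t)*b + b² = 17*b*t + b² = b² + 17*b*t)
F(-4, -20)*(-376) + 299 = -20*(-20 + 17*(-4))*(-376) + 299 = -20*(-20 - 68)*(-376) + 299 = -20*(-88)*(-376) + 299 = 1760*(-376) + 299 = -661760 + 299 = -661461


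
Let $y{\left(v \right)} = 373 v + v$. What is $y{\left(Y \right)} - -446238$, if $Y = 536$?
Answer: $646702$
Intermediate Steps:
$y{\left(v \right)} = 374 v$
$y{\left(Y \right)} - -446238 = 374 \cdot 536 - -446238 = 200464 + 446238 = 646702$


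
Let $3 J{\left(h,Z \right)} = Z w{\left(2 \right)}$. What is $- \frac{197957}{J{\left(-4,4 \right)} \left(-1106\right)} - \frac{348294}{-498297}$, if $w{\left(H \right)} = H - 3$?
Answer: $- \frac{98127761677}{734821976} \approx -133.54$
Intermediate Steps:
$w{\left(H \right)} = -3 + H$
$J{\left(h,Z \right)} = - \frac{Z}{3}$ ($J{\left(h,Z \right)} = \frac{Z \left(-3 + 2\right)}{3} = \frac{Z \left(-1\right)}{3} = \frac{\left(-1\right) Z}{3} = - \frac{Z}{3}$)
$- \frac{197957}{J{\left(-4,4 \right)} \left(-1106\right)} - \frac{348294}{-498297} = - \frac{197957}{\left(- \frac{1}{3}\right) 4 \left(-1106\right)} - \frac{348294}{-498297} = - \frac{197957}{\left(- \frac{4}{3}\right) \left(-1106\right)} - - \frac{116098}{166099} = - \frac{197957}{\frac{4424}{3}} + \frac{116098}{166099} = \left(-197957\right) \frac{3}{4424} + \frac{116098}{166099} = - \frac{593871}{4424} + \frac{116098}{166099} = - \frac{98127761677}{734821976}$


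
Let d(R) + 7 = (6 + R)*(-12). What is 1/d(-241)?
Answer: 1/2813 ≈ 0.00035549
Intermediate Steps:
d(R) = -79 - 12*R (d(R) = -7 + (6 + R)*(-12) = -7 + (-72 - 12*R) = -79 - 12*R)
1/d(-241) = 1/(-79 - 12*(-241)) = 1/(-79 + 2892) = 1/2813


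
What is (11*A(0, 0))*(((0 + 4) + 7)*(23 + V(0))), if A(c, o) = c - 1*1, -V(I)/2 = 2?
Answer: -2299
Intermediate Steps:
V(I) = -4 (V(I) = -2*2 = -4)
A(c, o) = -1 + c (A(c, o) = c - 1 = -1 + c)
(11*A(0, 0))*(((0 + 4) + 7)*(23 + V(0))) = (11*(-1 + 0))*(((0 + 4) + 7)*(23 - 4)) = (11*(-1))*((4 + 7)*19) = -121*19 = -11*209 = -2299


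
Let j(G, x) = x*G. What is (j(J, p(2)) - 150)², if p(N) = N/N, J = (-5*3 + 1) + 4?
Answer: 25600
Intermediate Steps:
J = -10 (J = (-15 + 1) + 4 = -14 + 4 = -10)
p(N) = 1
j(G, x) = G*x
(j(J, p(2)) - 150)² = (-10*1 - 150)² = (-10 - 150)² = (-160)² = 25600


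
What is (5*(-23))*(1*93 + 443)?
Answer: -61640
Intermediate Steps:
(5*(-23))*(1*93 + 443) = -115*(93 + 443) = -115*536 = -61640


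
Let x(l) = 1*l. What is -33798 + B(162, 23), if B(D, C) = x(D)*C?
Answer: -30072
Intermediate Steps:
x(l) = l
B(D, C) = C*D (B(D, C) = D*C = C*D)
-33798 + B(162, 23) = -33798 + 23*162 = -33798 + 3726 = -30072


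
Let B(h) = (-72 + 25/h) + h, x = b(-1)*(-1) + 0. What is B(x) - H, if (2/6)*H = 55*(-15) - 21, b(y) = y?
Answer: 2492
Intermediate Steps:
x = 1 (x = -1*(-1) + 0 = 1 + 0 = 1)
H = -2538 (H = 3*(55*(-15) - 21) = 3*(-825 - 21) = 3*(-846) = -2538)
B(h) = -72 + h + 25/h
B(x) - H = (-72 + 1 + 25/1) - 1*(-2538) = (-72 + 1 + 25*1) + 2538 = (-72 + 1 + 25) + 2538 = -46 + 2538 = 2492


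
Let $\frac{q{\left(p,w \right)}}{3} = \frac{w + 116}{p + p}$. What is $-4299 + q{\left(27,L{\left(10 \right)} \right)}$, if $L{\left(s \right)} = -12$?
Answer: $- \frac{38639}{9} \approx -4293.2$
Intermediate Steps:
$q{\left(p,w \right)} = \frac{3 \left(116 + w\right)}{2 p}$ ($q{\left(p,w \right)} = 3 \frac{w + 116}{p + p} = 3 \frac{116 + w}{2 p} = \frac{3 \left(116 + w\right)}{2 p}$)
$-4299 + q{\left(27,L{\left(10 \right)} \right)} = -4299 + \frac{3 \left(116 - 12\right)}{2 \cdot 27} = -4299 + \frac{3}{2} \cdot \frac{1}{27} \cdot 104 = -4299 + \frac{52}{9} = - \frac{38639}{9}$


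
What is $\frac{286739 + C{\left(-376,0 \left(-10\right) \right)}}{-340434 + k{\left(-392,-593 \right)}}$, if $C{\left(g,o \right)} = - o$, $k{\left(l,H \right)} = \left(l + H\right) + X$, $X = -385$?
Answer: $- \frac{286739}{341804} \approx -0.8389$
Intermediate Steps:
$k{\left(l,H \right)} = -385 + H + l$ ($k{\left(l,H \right)} = \left(l + H\right) - 385 = \left(H + l\right) - 385 = -385 + H + l$)
$\frac{286739 + C{\left(-376,0 \left(-10\right) \right)}}{-340434 + k{\left(-392,-593 \right)}} = \frac{286739 - 0 \left(-10\right)}{-340434 - 1370} = \frac{286739 - 0}{-340434 - 1370} = \frac{286739 + 0}{-341804} = 286739 \left(- \frac{1}{341804}\right) = - \frac{286739}{341804}$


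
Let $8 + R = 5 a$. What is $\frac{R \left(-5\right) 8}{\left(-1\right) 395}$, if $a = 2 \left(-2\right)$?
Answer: $- \frac{224}{79} \approx -2.8354$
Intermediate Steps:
$a = -4$
$R = -28$ ($R = -8 + 5 \left(-4\right) = -8 - 20 = -28$)
$\frac{R \left(-5\right) 8}{\left(-1\right) 395} = \frac{\left(-28\right) \left(-5\right) 8}{\left(-1\right) 395} = \frac{140 \cdot 8}{-395} = 1120 \left(- \frac{1}{395}\right) = - \frac{224}{79}$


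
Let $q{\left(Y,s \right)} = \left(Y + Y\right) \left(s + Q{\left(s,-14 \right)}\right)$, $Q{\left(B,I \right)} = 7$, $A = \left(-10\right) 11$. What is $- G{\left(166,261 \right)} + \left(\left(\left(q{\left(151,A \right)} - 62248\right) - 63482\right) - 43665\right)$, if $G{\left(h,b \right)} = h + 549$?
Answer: $-201216$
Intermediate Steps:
$A = -110$
$G{\left(h,b \right)} = 549 + h$
$q{\left(Y,s \right)} = 2 Y \left(7 + s\right)$ ($q{\left(Y,s \right)} = \left(Y + Y\right) \left(s + 7\right) = 2 Y \left(7 + s\right)$)
$- G{\left(166,261 \right)} + \left(\left(\left(q{\left(151,A \right)} - 62248\right) - 63482\right) - 43665\right) = - (549 + 166) - \left(169395 - 302 \left(7 - 110\right)\right) = \left(-1\right) 715 - 200501 = -715 - 200501 = -201216$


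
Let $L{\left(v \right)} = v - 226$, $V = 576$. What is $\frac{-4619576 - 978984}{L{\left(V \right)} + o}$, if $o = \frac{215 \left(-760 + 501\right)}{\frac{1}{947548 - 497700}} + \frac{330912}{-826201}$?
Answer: $\frac{2312767935280}{10348078927501221} \approx 0.0002235$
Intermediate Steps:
$L{\left(v \right)} = -226 + v$ ($L{\left(v \right)} = v - 226 = -226 + v$)
$o = - \frac{20696158144172792}{826201}$ ($o = \frac{215 \left(-259\right)}{\frac{1}{449848}} + 330912 \left(- \frac{1}{826201}\right) = - 55685 \frac{1}{\frac{1}{449848}} - \frac{330912}{826201} = \left(-55685\right) 449848 - \frac{330912}{826201} = -25049785880 - \frac{330912}{826201} = - \frac{20696158144172792}{826201} \approx -2.505 \cdot 10^{10}$)
$\frac{-4619576 - 978984}{L{\left(V \right)} + o} = \frac{-4619576 - 978984}{\left(-226 + 576\right) - \frac{20696158144172792}{826201}} = - \frac{5598560}{350 - \frac{20696158144172792}{826201}} = - \frac{5598560}{- \frac{20696157855002442}{826201}} = \left(-5598560\right) \left(- \frac{826201}{20696157855002442}\right) = \frac{2312767935280}{10348078927501221}$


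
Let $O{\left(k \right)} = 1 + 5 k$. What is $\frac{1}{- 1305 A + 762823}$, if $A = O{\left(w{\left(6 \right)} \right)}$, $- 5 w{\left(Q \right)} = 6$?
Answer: $\frac{1}{769348} \approx 1.2998 \cdot 10^{-6}$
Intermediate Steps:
$w{\left(Q \right)} = - \frac{6}{5}$ ($w{\left(Q \right)} = \left(- \frac{1}{5}\right) 6 = - \frac{6}{5}$)
$A = -5$ ($A = 1 + 5 \left(- \frac{6}{5}\right) = 1 - 6 = -5$)
$\frac{1}{- 1305 A + 762823} = \frac{1}{\left(-1305\right) \left(-5\right) + 762823} = \frac{1}{6525 + 762823} = \frac{1}{769348}$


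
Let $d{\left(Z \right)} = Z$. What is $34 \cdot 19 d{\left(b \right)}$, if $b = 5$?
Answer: $3230$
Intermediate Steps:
$34 \cdot 19 d{\left(b \right)} = 34 \cdot 19 \cdot 5 = 646 \cdot 5 = 3230$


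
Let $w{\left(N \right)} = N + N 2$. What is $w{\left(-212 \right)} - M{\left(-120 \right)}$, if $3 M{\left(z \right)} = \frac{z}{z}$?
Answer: $- \frac{1909}{3} \approx -636.33$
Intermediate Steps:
$M{\left(z \right)} = \frac{1}{3}$ ($M{\left(z \right)} = \frac{z \frac{1}{z}}{3} = \frac{1}{3} \cdot 1 = \frac{1}{3}$)
$w{\left(N \right)} = 3 N$ ($w{\left(N \right)} = N + 2 N = 3 N$)
$w{\left(-212 \right)} - M{\left(-120 \right)} = 3 \left(-212\right) - \frac{1}{3} = -636 - \frac{1}{3} = - \frac{1909}{3}$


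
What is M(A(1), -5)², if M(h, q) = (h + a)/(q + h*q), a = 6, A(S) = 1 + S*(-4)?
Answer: 9/100 ≈ 0.090000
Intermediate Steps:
A(S) = 1 - 4*S
M(h, q) = (6 + h)/(q + h*q) (M(h, q) = (h + 6)/(q + h*q) = (6 + h)/(q + h*q))
M(A(1), -5)² = ((6 + (1 - 4*1))/((-5)*(1 + (1 - 4*1))))² = (-(6 + (1 - 4))/(5*(1 + (1 - 4))))² = (-(6 - 3)/(5*(1 - 3)))² = (-⅕*3/(-2))² = (-⅕*(-½)*3)² = (3/10)² = 9/100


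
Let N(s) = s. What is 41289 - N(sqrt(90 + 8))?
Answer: 41289 - 7*sqrt(2) ≈ 41279.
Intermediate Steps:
41289 - N(sqrt(90 + 8)) = 41289 - sqrt(90 + 8) = 41289 - sqrt(98) = 41289 - 7*sqrt(2)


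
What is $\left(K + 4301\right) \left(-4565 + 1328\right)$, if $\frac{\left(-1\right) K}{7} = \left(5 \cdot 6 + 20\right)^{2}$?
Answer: $42725163$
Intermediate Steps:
$K = -17500$ ($K = - 7 \left(5 \cdot 6 + 20\right)^{2} = - 7 \left(30 + 20\right)^{2} = - 7 \cdot 50^{2} = \left(-7\right) 2500 = -17500$)
$\left(K + 4301\right) \left(-4565 + 1328\right) = \left(-17500 + 4301\right) \left(-4565 + 1328\right) = \left(-13199\right) \left(-3237\right) = 42725163$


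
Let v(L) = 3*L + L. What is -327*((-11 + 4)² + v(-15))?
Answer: 3597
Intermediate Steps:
v(L) = 4*L
-327*((-11 + 4)² + v(-15)) = -327*((-11 + 4)² + 4*(-15)) = -327*((-7)² - 60) = -327*(49 - 60) = -327*(-11) = 3597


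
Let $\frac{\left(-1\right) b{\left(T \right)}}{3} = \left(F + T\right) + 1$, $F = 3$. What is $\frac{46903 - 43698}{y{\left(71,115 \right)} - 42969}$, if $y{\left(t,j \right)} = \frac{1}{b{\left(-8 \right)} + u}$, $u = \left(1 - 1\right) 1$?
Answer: $- \frac{38460}{515627} \approx -0.074589$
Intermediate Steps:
$b{\left(T \right)} = -12 - 3 T$ ($b{\left(T \right)} = - 3 \left(\left(3 + T\right) + 1\right) = - 3 \left(4 + T\right) = -12 - 3 T$)
$u = 0$ ($u = 0 \cdot 1 = 0$)
$y{\left(t,j \right)} = \frac{1}{12}$ ($y{\left(t,j \right)} = \frac{1}{\left(-12 - -24\right) + 0} = \frac{1}{\left(-12 + 24\right) + 0} = \frac{1}{12 + 0} = \frac{1}{12}$)
$\frac{46903 - 43698}{y{\left(71,115 \right)} - 42969} = \frac{46903 - 43698}{\frac{1}{12} - 42969} = \frac{3205}{- \frac{515627}{12}} = 3205 \left(- \frac{12}{515627}\right) = - \frac{38460}{515627}$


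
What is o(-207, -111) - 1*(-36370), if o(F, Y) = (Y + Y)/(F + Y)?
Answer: 1927647/53 ≈ 36371.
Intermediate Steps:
o(F, Y) = 2*Y/(F + Y) (o(F, Y) = (2*Y)/(F + Y) = 2*Y/(F + Y))
o(-207, -111) - 1*(-36370) = 2*(-111)/(-207 - 111) - 1*(-36370) = 2*(-111)/(-318) + 36370 = 2*(-111)*(-1/318) + 36370 = 37/53 + 36370 = 1927647/53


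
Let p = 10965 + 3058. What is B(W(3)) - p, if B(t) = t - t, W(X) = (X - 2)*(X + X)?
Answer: -14023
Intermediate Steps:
W(X) = 2*X*(-2 + X) (W(X) = (-2 + X)*(2*X) = 2*X*(-2 + X))
p = 14023
B(t) = 0
B(W(3)) - p = 0 - 1*14023 = 0 - 14023 = -14023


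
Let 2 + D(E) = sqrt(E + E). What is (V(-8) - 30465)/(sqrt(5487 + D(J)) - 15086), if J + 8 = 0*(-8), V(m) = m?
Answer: 30473/(15086 - sqrt(5485 + 4*I)) ≈ 2.0299 + 3.6516e-6*I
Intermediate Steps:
J = -8 (J = -8 + 0*(-8) = -8 + 0 = -8)
D(E) = -2 + sqrt(2)*sqrt(E) (D(E) = -2 + sqrt(E + E) = -2 + sqrt(2*E) = -2 + sqrt(2)*sqrt(E))
(V(-8) - 30465)/(sqrt(5487 + D(J)) - 15086) = (-8 - 30465)/(sqrt(5487 + (-2 + sqrt(2)*sqrt(-8))) - 15086) = -30473/(sqrt(5487 + (-2 + sqrt(2)*(2*I*sqrt(2)))) - 15086) = -30473/(sqrt(5487 + (-2 + 4*I)) - 15086) = -30473/(sqrt(5485 + 4*I) - 15086) = -30473/(-15086 + sqrt(5485 + 4*I))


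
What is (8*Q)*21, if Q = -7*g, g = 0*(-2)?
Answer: 0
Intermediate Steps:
g = 0
Q = 0 (Q = -7*0 = 0)
(8*Q)*21 = (8*0)*21 = 0*21 = 0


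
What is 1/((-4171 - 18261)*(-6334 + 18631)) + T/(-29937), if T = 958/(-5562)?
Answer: 44015708273/7655176014240096 ≈ 5.7498e-6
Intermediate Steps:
T = -479/2781 (T = 958*(-1/5562) = -479/2781 ≈ -0.17224)
1/((-4171 - 18261)*(-6334 + 18631)) + T/(-29937) = 1/((-4171 - 18261)*(-6334 + 18631)) - 479/2781/(-29937) = 1/(-22432*12297) - 479/2781*(-1/29937) = -1/22432*1/12297 + 479/83254797 = -1/275846304 + 479/83254797 = 44015708273/7655176014240096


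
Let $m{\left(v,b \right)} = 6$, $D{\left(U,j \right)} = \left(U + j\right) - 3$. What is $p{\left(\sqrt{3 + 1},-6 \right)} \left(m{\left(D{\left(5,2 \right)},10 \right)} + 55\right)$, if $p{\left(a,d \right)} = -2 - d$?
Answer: $244$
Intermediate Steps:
$D{\left(U,j \right)} = -3 + U + j$
$p{\left(\sqrt{3 + 1},-6 \right)} \left(m{\left(D{\left(5,2 \right)},10 \right)} + 55\right) = \left(-2 - -6\right) \left(6 + 55\right) = \left(-2 + 6\right) 61 = 4 \cdot 61 = 244$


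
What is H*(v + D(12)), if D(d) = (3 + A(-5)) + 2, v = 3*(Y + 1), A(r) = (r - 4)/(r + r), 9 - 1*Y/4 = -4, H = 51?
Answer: 84099/10 ≈ 8409.9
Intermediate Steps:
Y = 52 (Y = 36 - 4*(-4) = 36 + 16 = 52)
A(r) = (-4 + r)/(2*r) (A(r) = (-4 + r)/((2*r)) = (-4 + r)*(1/(2*r)) = (-4 + r)/(2*r))
v = 159 (v = 3*(52 + 1) = 3*53 = 159)
D(d) = 59/10 (D(d) = (3 + (1/2)*(-4 - 5)/(-5)) + 2 = (3 + (1/2)*(-1/5)*(-9)) + 2 = (3 + 9/10) + 2 = 39/10 + 2 = 59/10)
H*(v + D(12)) = 51*(159 + 59/10) = 51*(1649/10) = 84099/10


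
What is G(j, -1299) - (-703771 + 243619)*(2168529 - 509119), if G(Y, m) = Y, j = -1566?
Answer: 763580828754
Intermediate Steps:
G(j, -1299) - (-703771 + 243619)*(2168529 - 509119) = -1566 - (-703771 + 243619)*(2168529 - 509119) = -1566 - (-460152)*1659410 = -1566 - 1*(-763580830320) = -1566 + 763580830320 = 763580828754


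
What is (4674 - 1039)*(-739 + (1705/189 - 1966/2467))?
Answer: -1238566984960/466263 ≈ -2.6564e+6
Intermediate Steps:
(4674 - 1039)*(-739 + (1705/189 - 1966/2467)) = 3635*(-739 + (1705*(1/189) - 1966*1/2467)) = 3635*(-739 + (1705/189 - 1966/2467)) = 3635*(-739 + 3834661/466263) = 3635*(-340733696/466263) = -1238566984960/466263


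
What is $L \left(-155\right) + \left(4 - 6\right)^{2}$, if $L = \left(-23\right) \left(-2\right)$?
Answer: $-7126$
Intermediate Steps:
$L = 46$
$L \left(-155\right) + \left(4 - 6\right)^{2} = 46 \left(-155\right) + \left(4 - 6\right)^{2} = -7130 + \left(-2\right)^{2} = -7130 + 4 = -7126$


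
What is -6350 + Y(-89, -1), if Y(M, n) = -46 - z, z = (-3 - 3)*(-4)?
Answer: -6420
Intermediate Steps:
z = 24 (z = -6*(-4) = 24)
Y(M, n) = -70 (Y(M, n) = -46 - 1*24 = -46 - 24 = -70)
-6350 + Y(-89, -1) = -6350 - 70 = -6420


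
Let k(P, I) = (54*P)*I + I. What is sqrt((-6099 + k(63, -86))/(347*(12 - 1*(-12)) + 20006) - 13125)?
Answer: I*sqrt(10545419153338)/28334 ≈ 114.61*I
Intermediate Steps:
k(P, I) = I + 54*I*P (k(P, I) = 54*I*P + I = I + 54*I*P)
sqrt((-6099 + k(63, -86))/(347*(12 - 1*(-12)) + 20006) - 13125) = sqrt((-6099 - 86*(1 + 54*63))/(347*(12 - 1*(-12)) + 20006) - 13125) = sqrt((-6099 - 86*(1 + 3402))/(347*(12 + 12) + 20006) - 13125) = sqrt((-6099 - 86*3403)/(347*24 + 20006) - 13125) = sqrt((-6099 - 292658)/(8328 + 20006) - 13125) = sqrt(-298757/28334 - 13125) = sqrt(-372182507/28334) = I*sqrt(10545419153338)/28334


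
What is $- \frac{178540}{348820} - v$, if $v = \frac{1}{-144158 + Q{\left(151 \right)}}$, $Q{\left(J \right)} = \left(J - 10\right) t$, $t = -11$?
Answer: $- \frac{1300726802}{2541310669} \approx -0.51183$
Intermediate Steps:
$Q{\left(J \right)} = 110 - 11 J$ ($Q{\left(J \right)} = \left(J - 10\right) \left(-11\right) = \left(-10 + J\right) \left(-11\right) = 110 - 11 J$)
$v = - \frac{1}{145709}$ ($v = \frac{1}{-144158 + \left(110 - 1661\right)} = \frac{1}{-144158 - 1551} = \frac{1}{-145709} = - \frac{1}{145709} \approx -6.863 \cdot 10^{-6}$)
$- \frac{178540}{348820} - v = - \frac{178540}{348820} - - \frac{1}{145709} = \left(-178540\right) \frac{1}{348820} + \frac{1}{145709} = - \frac{8927}{17441} + \frac{1}{145709} = - \frac{1300726802}{2541310669}$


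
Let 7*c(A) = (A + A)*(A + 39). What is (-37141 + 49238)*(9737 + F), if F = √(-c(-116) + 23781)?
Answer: 117788489 + 12097*√21229 ≈ 1.1955e+8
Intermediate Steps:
c(A) = 2*A*(39 + A)/7 (c(A) = ((A + A)*(A + 39))/7 = ((2*A)*(39 + A))/7 = (2*A*(39 + A))/7 = 2*A*(39 + A)/7)
F = √21229 (F = √(-2*(-116)*(39 - 116)/7 + 23781) = √(-2*(-116)*(-77)/7 + 23781) = √(-1*2552 + 23781) = √(-2552 + 23781) = √21229 ≈ 145.70)
(-37141 + 49238)*(9737 + F) = (-37141 + 49238)*(9737 + √21229) = 12097*(9737 + √21229) = 117788489 + 12097*√21229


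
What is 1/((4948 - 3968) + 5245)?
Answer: 1/6225 ≈ 0.00016064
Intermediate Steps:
1/((4948 - 3968) + 5245) = 1/(980 + 5245) = 1/6225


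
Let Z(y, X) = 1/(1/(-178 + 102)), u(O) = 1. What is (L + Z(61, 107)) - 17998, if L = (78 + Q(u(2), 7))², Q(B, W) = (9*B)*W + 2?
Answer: 2375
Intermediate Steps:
Z(y, X) = -76 (Z(y, X) = 1/(1/(-76)) = 1/(-1/76) = -76)
Q(B, W) = 2 + 9*B*W (Q(B, W) = 9*B*W + 2 = 2 + 9*B*W)
L = 20449 (L = (78 + (2 + 9*1*7))² = (78 + (2 + 63))² = (78 + 65)² = 143² = 20449)
(L + Z(61, 107)) - 17998 = (20449 - 76) - 17998 = 20373 - 17998 = 2375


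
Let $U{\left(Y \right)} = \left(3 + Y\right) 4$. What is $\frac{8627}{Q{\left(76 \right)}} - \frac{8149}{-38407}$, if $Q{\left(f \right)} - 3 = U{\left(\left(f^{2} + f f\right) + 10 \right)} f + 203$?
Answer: $\frac{28982944123}{135037706162} \approx 0.21463$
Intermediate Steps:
$U{\left(Y \right)} = 12 + 4 Y$
$Q{\left(f \right)} = 206 + f \left(52 + 8 f^{2}\right)$ ($Q{\left(f \right)} = 3 + \left(\left(12 + 4 \left(\left(f^{2} + f f\right) + 10\right)\right) f + 203\right) = 3 + \left(\left(12 + 4 \left(\left(f^{2} + f^{2}\right) + 10\right)\right) f + 203\right) = 3 + \left(\left(12 + 4 \left(2 f^{2} + 10\right)\right) f + 203\right) = 3 + \left(\left(12 + 4 \left(10 + 2 f^{2}\right)\right) f + 203\right) = 3 + \left(\left(12 + \left(40 + 8 f^{2}\right)\right) f + 203\right) = 3 + \left(\left(52 + 8 f^{2}\right) f + 203\right) = 3 + \left(f \left(52 + 8 f^{2}\right) + 203\right) = 3 + \left(203 + f \left(52 + 8 f^{2}\right)\right) = 206 + f \left(52 + 8 f^{2}\right)$)
$\frac{8627}{Q{\left(76 \right)}} - \frac{8149}{-38407} = \frac{8627}{206 + 8 \cdot 76^{3} + 52 \cdot 76} - \frac{8149}{-38407} = \frac{8627}{206 + 8 \cdot 438976 + 3952} - - \frac{8149}{38407} = \frac{8627}{206 + 3511808 + 3952} + \frac{8149}{38407} = \frac{8627}{3515966} + \frac{8149}{38407} = \frac{28982944123}{135037706162}$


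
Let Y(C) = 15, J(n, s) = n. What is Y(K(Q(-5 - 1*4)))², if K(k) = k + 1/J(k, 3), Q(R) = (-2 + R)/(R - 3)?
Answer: 225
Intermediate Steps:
Q(R) = (-2 + R)/(-3 + R)
K(k) = k + 1/k
Y(K(Q(-5 - 1*4)))² = 15² = 225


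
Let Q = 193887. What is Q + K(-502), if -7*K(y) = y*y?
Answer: 1105205/7 ≈ 1.5789e+5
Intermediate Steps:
K(y) = -y²/7 (K(y) = -y*y/7 = -y²/7)
Q + K(-502) = 193887 - ⅐*(-502)² = 193887 - ⅐*252004 = 193887 - 252004/7 = 1105205/7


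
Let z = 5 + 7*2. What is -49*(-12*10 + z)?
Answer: 4949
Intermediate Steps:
z = 19 (z = 5 + 14 = 19)
-49*(-12*10 + z) = -49*(-12*10 + 19) = -49*(-120 + 19) = -49*(-101) = 4949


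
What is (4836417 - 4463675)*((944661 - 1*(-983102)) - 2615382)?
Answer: -256304481298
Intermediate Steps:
(4836417 - 4463675)*((944661 - 1*(-983102)) - 2615382) = 372742*((944661 + 983102) - 2615382) = 372742*(1927763 - 2615382) = 372742*(-687619) = -256304481298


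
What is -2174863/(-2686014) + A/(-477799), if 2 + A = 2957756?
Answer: -6905421286019/1283374803186 ≈ -5.3807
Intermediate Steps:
A = 2957754 (A = -2 + 2957756 = 2957754)
-2174863/(-2686014) + A/(-477799) = -2174863/(-2686014) + 2957754/(-477799) = -2174863*(-1/2686014) + 2957754*(-1/477799) = 2174863/2686014 - 2957754/477799 = -6905421286019/1283374803186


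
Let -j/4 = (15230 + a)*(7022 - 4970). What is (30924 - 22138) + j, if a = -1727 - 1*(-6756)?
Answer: -166277086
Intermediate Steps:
a = 5029 (a = -1727 + 6756 = 5029)
j = -166285872 (j = -4*(15230 + 5029)*(7022 - 4970) = -81036*2052 = -4*41571468 = -166285872)
(30924 - 22138) + j = (30924 - 22138) - 166285872 = 8786 - 166285872 = -166277086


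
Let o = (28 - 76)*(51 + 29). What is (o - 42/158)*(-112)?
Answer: 33978672/79 ≈ 4.3011e+5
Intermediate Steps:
o = -3840 (o = -48*80 = -3840)
(o - 42/158)*(-112) = (-3840 - 42/158)*(-112) = (-3840 - 42*1/158)*(-112) = (-3840 - 21/79)*(-112) = -303381/79*(-112) = 33978672/79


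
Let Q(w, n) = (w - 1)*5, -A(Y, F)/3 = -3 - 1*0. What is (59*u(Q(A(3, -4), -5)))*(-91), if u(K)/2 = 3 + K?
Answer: -461734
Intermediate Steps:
A(Y, F) = 9 (A(Y, F) = -3*(-3 - 1*0) = -3*(-3 + 0) = -3*(-3) = 9)
Q(w, n) = -5 + 5*w (Q(w, n) = (-1 + w)*5 = -5 + 5*w)
u(K) = 6 + 2*K (u(K) = 2*(3 + K) = 6 + 2*K)
(59*u(Q(A(3, -4), -5)))*(-91) = (59*(6 + 2*(-5 + 5*9)))*(-91) = (59*(6 + 2*(-5 + 45)))*(-91) = (59*(6 + 2*40))*(-91) = (59*(6 + 80))*(-91) = (59*86)*(-91) = 5074*(-91) = -461734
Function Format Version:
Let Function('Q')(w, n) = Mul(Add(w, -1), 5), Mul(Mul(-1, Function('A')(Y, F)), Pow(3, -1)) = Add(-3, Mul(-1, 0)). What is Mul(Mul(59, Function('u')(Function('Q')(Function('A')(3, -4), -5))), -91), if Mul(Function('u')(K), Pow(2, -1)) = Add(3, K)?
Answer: -461734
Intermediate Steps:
Function('A')(Y, F) = 9 (Function('A')(Y, F) = Mul(-3, Add(-3, Mul(-1, 0))) = Mul(-3, Add(-3, 0)) = Mul(-3, -3) = 9)
Function('Q')(w, n) = Add(-5, Mul(5, w)) (Function('Q')(w, n) = Mul(Add(-1, w), 5) = Add(-5, Mul(5, w)))
Function('u')(K) = Add(6, Mul(2, K)) (Function('u')(K) = Mul(2, Add(3, K)) = Add(6, Mul(2, K)))
Mul(Mul(59, Function('u')(Function('Q')(Function('A')(3, -4), -5))), -91) = Mul(Mul(59, Add(6, Mul(2, Add(-5, Mul(5, 9))))), -91) = Mul(Mul(59, Add(6, Mul(2, Add(-5, 45)))), -91) = Mul(Mul(59, Add(6, Mul(2, 40))), -91) = Mul(Mul(59, Add(6, 80)), -91) = Mul(Mul(59, 86), -91) = Mul(5074, -91) = -461734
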